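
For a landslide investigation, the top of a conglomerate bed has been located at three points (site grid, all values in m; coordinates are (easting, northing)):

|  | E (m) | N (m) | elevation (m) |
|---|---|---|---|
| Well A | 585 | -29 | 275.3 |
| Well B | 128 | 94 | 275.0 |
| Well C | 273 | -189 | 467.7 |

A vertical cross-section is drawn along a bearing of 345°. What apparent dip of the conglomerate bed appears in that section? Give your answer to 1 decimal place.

35.3°

Two edge vectors: Well A→Well B = (-457, 123, -0.3), Well A→Well C = (-312, -160, 192.4).
Normal n = (Well A→Well B) × (Well A→Well C) = (23617.2, 88020.4, 111496).
So ∂z/∂E = −n_x/n_z = −0.21182 and ∂z/∂N = −n_y/n_z = −0.78945.
Unit vector along 345° is (sin 345°, cos 345°) = (-0.2588, 0.9659).
Slope in that direction = a·(-0.2588) + b·(0.9659) = −0.70773.
Apparent dip = arctan|0.70773| = 35.3° (true dip is 39.3°, so apparent ≤ true as expected).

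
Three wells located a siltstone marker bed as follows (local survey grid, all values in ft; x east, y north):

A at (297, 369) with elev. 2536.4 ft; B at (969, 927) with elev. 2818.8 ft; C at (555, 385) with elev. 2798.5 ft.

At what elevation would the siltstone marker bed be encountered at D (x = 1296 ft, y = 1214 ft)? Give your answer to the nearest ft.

Let the plane be z = a·x + b·y + c.
B−A: 672a + 558b = 282.4;  C−A: 258a + 16b = 262.1.
Solving gives a = 1.06397, b = −0.77525.
Then c = 2536.4 − a·297 − b·369 = 2506.47.
At (1296, 1214): z = 1378.9 − 941.1 + 2506.47 = 2944.2 ft.

2944 ft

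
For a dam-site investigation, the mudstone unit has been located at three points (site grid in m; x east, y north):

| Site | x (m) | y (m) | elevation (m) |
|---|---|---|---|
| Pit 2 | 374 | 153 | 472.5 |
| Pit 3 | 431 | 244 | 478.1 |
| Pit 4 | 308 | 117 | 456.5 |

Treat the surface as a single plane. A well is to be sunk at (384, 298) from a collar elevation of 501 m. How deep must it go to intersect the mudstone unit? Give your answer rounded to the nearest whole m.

45 m

Two edge vectors: Pit 2→Pit 3 = (57, 91, 5.6), Pit 2→Pit 4 = (-66, -36, -16).
Normal n = (Pit 2→Pit 3) × (Pit 2→Pit 4) = (-1254.4, 542.4, 3954).
So ∂z/∂x = −n_x/n_z = 0.31725 and ∂z/∂y = −n_y/n_z = −0.13718.
Intercept c from Pit 2: 472.5 − 118.65 + 20.99 = 374.84.
At (384, 298): z_contact = 121.8 − 40.9 + 374.84 = 455.8 m.
Depth below ground = 501 − 455.8 = 45 m.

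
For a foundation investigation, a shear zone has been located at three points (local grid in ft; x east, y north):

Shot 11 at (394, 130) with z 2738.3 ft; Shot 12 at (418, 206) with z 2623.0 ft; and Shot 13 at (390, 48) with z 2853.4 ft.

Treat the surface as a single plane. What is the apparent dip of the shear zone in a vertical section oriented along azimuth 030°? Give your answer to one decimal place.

54.7°

Let the plane be z = a·x + b·y + c.
Shot 12−Shot 11: 24a + 76b = −115.3;  Shot 13−Shot 11: −4a − 82b = 115.1.
Solving gives a = −0.42488, b = −1.38293.
Unit vector along 030° is (sin 30°, cos 30°) = (0.5000, 0.8660).
Slope in that direction = a·(0.5000) + b·(0.8660) = −1.41009.
Apparent dip = arctan|1.41009| = 54.7° (true dip is 55.3°, so apparent ≤ true as expected).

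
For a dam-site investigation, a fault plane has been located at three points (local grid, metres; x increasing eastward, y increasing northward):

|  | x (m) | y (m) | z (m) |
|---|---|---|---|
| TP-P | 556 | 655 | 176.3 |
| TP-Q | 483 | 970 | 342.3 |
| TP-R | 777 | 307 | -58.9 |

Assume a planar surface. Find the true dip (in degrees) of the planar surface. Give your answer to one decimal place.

29.9°

Two edge vectors: TP-P→TP-Q = (-73, 315, 166), TP-P→TP-R = (221, -348, -235.2).
Normal n = (TP-P→TP-Q) × (TP-P→TP-R) = (-16320, 19516.4, -44211).
So ∂z/∂x = −n_x/n_z = −0.36914 and ∂z/∂y = −n_y/n_z = 0.44144.
Gradient magnitude |∇z| = √(a² + b²) = √(0.13626 + 0.19487) = 0.57544.
True dip = arctan(0.57544) = 29.9°, dipping toward SE (azimuth ≈ 140°).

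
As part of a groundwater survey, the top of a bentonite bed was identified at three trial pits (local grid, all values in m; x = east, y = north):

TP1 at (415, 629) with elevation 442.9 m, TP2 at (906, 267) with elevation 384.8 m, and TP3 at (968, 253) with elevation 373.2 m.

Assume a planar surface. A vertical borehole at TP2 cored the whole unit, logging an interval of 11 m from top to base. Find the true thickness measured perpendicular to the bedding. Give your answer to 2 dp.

Let the plane be z = a·x + b·y + c.
TP2−TP1: 491a − 362b = −58.1;  TP3−TP1: 553a − 376b = −69.7.
Solving gives a = −0.21746, b = −0.13445.
|∇z| = √(a²+b²) = 0.25566, so dip δ = arctan(0.25566) = 14.34°.
True thickness = vertical thickness × cos δ = 11 × cos 14.34° = 10.66 m.

10.66 m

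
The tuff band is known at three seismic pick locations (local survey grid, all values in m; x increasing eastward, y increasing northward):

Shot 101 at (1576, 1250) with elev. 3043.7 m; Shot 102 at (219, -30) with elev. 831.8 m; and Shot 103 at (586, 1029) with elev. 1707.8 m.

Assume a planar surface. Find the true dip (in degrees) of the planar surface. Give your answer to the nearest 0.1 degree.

52.9°

Let the plane be z = a·x + b·y + c.
Shot 102−Shot 101: −1357a − 1280b = −2211.9;  Shot 103−Shot 101: −990a − 221b = −1335.9.
Solving gives a = 1.26240, b = 0.38971.
Gradient magnitude |∇z| = √(a² + b²) = √(1.59365 + 0.15187) = 1.32118.
True dip = arctan(1.32118) = 52.9°, dipping toward WSW (azimuth ≈ 253°).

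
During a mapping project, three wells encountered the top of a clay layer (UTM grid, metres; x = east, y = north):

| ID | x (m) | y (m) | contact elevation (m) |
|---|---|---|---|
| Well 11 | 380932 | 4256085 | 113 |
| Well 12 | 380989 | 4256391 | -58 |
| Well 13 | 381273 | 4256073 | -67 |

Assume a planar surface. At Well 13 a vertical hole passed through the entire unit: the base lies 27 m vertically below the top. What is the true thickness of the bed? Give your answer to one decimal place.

Let the plane be z = a·x + b·y + c.
Well 12−Well 11: 57a + 306b = −171;  Well 13−Well 11: 341a − 12b = −180.
Solving gives a = −0.54396, b = −0.45750.
|∇z| = √(a²+b²) = 0.71077, so dip δ = arctan(0.71077) = 35.40°.
True thickness = vertical thickness × cos δ = 27 × cos 35.40° = 22.0 m.

22.0 m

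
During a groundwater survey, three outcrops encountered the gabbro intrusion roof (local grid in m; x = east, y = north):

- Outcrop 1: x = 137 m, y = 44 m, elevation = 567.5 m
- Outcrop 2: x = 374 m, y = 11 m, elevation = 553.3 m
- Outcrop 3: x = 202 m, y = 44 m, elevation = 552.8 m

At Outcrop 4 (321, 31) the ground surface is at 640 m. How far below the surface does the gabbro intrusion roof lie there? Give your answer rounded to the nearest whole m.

Let the plane be z = a·x + b·y + c.
Outcrop 2−Outcrop 1: 237a − 33b = −14.2;  Outcrop 3−Outcrop 1: 65a + 0b = −14.7.
Solving gives a = −0.22615, b = −1.19389.
Then c = 567.5 − a·137 − b·44 = 651.01.
At (321, 31): z_contact = −72.6 − 37.0 + 651.01 = 541.4 m.
Depth below ground = 640 − 541.4 = 99 m.

99 m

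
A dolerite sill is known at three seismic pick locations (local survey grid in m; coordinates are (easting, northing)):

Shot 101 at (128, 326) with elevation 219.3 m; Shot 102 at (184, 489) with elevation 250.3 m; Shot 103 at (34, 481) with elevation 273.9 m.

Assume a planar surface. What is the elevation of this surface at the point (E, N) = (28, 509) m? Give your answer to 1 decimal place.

Let the plane be z = a·E + b·N + c.
Shot 102−Shot 101: 56a + 163b = 31;  Shot 103−Shot 101: −94a + 155b = 54.6.
Solving gives a = −0.17060, b = 0.24880.
Then c = 219.3 − a·128 − b·326 = 160.03.
At (28, 509): z = −4.8 + 126.6 + 160.03 = 281.9 m.

281.9 m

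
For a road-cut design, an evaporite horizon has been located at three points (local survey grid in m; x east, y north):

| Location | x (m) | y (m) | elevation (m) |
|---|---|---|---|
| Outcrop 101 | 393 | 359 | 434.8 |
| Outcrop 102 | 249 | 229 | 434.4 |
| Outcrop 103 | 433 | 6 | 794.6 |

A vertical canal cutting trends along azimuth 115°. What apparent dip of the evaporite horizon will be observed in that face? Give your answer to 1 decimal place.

49.0°

Let the plane be z = a·x + b·y + c.
Outcrop 102−Outcrop 101: −144a − 130b = −0.4;  Outcrop 103−Outcrop 101: 40a − 353b = 359.8.
Solving gives a = 0.83729, b = −0.92439.
Unit vector along 115° is (sin 115°, cos 115°) = (0.9063, -0.4226).
Slope in that direction = a·(0.9063) + b·(-0.4226) = 1.14951.
Apparent dip = arctan|1.14951| = 49.0° (true dip is 51.3°, so apparent ≤ true as expected).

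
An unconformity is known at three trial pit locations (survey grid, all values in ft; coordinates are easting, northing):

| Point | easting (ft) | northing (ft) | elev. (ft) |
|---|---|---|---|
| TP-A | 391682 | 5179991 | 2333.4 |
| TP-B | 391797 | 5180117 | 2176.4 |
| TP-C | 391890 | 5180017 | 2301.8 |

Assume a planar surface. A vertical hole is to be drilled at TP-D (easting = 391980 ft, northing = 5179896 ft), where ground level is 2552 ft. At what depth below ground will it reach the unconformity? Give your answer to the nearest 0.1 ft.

Two edge vectors: TP-A→TP-B = (115, 126, -157), TP-A→TP-C = (208, 26, -31.6).
Normal n = (TP-A→TP-B) × (TP-A→TP-C) = (100.4, -29022, -23218).
So ∂z/∂easting = −n_x/n_z = 0.004324231 and ∂z/∂northing = −n_y/n_z = −1.249978465.
Intercept c from TP-A: 2333.4 − 1693.72 + 6474877.20 = 6475516.88.
At (391980, 5179896): z_contact = 1695.01 − 6474758.45 + 6475516.88 = 2453.44 ft.
Depth below ground = 2552 − 2453.44 = 98.6 ft.

98.6 ft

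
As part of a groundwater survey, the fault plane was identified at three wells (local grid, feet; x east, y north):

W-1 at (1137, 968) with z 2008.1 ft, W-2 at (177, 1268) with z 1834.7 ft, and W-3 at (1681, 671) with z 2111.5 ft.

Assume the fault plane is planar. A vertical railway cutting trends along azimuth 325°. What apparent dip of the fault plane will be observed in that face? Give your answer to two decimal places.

Two edge vectors: W-1→W-2 = (-960, 300, -173.4), W-1→W-3 = (544, -297, 103.4).
Normal n = (W-1→W-2) × (W-1→W-3) = (-20479.8, 4934.4, 121920).
So ∂z/∂x = −n_x/n_z = 0.16798 and ∂z/∂y = −n_y/n_z = −0.04047.
Unit vector along 325° is (sin 325°, cos 325°) = (-0.5736, 0.8192).
Slope in that direction = a·(-0.5736) + b·(0.8192) = −0.12950.
Apparent dip = arctan|0.12950| = 7.38° (true dip is 9.8°, so apparent ≤ true as expected).

7.38°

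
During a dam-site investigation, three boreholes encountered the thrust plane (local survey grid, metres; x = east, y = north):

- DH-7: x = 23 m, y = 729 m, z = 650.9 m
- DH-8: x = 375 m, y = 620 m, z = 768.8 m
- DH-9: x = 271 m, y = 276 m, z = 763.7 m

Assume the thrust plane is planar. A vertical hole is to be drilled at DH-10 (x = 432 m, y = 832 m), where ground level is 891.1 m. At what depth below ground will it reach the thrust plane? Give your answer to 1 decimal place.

121.4 m

Let the plane be z = a·x + b·y + c.
DH-8−DH-7: 352a − 109b = 117.9;  DH-9−DH-7: 248a − 453b = 112.8.
Solving gives a = 0.31047, b = −0.07904.
Then c = 650.9 − a·23 − b·729 = 701.38.
At (432, 832): z_contact = 134.12 − 65.76 + 701.38 = 769.74 m.
Depth below ground = 891.1 − 769.74 = 121.4 m.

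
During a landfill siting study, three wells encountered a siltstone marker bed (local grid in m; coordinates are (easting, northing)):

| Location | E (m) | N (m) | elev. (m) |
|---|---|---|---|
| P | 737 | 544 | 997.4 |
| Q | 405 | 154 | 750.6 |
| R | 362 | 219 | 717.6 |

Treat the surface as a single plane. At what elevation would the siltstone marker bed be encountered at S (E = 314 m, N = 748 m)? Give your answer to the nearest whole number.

Two edge vectors: P→Q = (-332, -390, -246.8), P→R = (-375, -325, -279.8).
Normal n = (P→Q) × (P→R) = (28912, -343.6, -38350).
So ∂z/∂E = −n_x/n_z = 0.75390 and ∂z/∂N = −n_y/n_z = −0.00896.
Intercept c from P: 997.4 − 555.62 + 4.87 = 446.65.
At (314, 748): z = 236.7 − 6.7 + 446.65 = 676.7 m.

677 m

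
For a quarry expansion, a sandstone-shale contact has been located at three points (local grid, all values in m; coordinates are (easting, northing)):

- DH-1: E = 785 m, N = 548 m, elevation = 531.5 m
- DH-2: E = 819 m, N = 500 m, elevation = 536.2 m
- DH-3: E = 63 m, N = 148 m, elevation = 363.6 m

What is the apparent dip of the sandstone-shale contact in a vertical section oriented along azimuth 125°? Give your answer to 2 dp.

8.04°

Let the plane be z = a·E + b·N + c.
DH-2−DH-1: 34a − 48b = 4.7;  DH-3−DH-1: −722a − 400b = −167.9.
Solving gives a = 0.20597, b = 0.04798.
Unit vector along 125° is (sin 125°, cos 125°) = (0.8192, -0.5736).
Slope in that direction = a·(0.8192) + b·(-0.5736) = 0.14120.
Apparent dip = arctan|0.14120| = 8.04° (true dip is 11.9°, so apparent ≤ true as expected).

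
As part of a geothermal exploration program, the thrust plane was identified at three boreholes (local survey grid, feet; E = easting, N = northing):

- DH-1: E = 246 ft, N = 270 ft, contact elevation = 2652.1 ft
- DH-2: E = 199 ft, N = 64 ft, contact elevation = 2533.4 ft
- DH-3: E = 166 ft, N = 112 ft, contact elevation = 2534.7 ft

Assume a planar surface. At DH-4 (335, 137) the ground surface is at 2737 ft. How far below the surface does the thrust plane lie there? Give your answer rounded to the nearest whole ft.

90 ft

Two edge vectors: DH-1→DH-2 = (-47, -206, -118.7), DH-1→DH-3 = (-80, -158, -117.4).
Normal n = (DH-1→DH-2) × (DH-1→DH-3) = (5429.8, 3978.2, -9054).
So ∂z/∂E = −n_x/n_z = 0.59971 and ∂z/∂N = −n_y/n_z = 0.43939.
Intercept c from DH-1: 2652.1 − 147.53 − 118.63 = 2385.94.
At (335, 137): z_contact = 200.9 + 60.2 + 2385.94 = 2647.0 ft.
Depth below ground = 2737 − 2647.0 = 90 ft.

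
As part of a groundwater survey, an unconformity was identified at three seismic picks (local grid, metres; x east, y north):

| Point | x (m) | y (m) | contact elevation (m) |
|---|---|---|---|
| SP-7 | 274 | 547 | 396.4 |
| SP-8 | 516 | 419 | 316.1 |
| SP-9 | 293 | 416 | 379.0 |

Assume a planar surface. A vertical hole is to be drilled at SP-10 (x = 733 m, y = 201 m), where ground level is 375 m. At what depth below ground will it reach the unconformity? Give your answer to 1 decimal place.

140.4 m

Let the plane be z = a·x + b·y + c.
SP-8−SP-7: 242a − 128b = −80.3;  SP-9−SP-7: 19a − 131b = −17.4.
Solving gives a = −0.28330, b = 0.09174.
Then c = 396.4 − a·274 − b·547 = 423.84.
At (733, 201): z_contact = −207.66 + 18.44 + 423.84 = 234.63 m.
Depth below ground = 375 − 234.63 = 140.4 m.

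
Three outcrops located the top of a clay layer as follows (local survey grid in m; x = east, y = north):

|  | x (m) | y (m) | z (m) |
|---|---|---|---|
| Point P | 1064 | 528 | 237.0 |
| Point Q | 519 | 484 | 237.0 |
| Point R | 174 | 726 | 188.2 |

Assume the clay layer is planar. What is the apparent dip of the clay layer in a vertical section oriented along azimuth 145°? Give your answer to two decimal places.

Two edge vectors: Point P→Point Q = (-545, -44, 0), Point P→Point R = (-890, 198, -48.8).
Normal n = (Point P→Point Q) × (Point P→Point R) = (2147.2, -26596, -147070).
So ∂z/∂x = −n_x/n_z = 0.01460 and ∂z/∂y = −n_y/n_z = −0.18084.
Unit vector along 145° is (sin 145°, cos 145°) = (0.5736, -0.8192).
Slope in that direction = a·(0.5736) + b·(-0.8192) = 0.15651.
Apparent dip = arctan|0.15651| = 8.90° (true dip is 10.3°, so apparent ≤ true as expected).

8.90°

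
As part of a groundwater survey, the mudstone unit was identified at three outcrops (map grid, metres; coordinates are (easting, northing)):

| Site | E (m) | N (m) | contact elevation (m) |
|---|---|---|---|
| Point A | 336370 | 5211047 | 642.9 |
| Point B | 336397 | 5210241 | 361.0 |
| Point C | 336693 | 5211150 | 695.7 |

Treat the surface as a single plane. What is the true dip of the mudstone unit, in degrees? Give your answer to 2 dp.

19.56°

Let the plane be z = a·E + b·N + c.
Point B−Point A: 27a − 806b = −281.9;  Point C−Point A: 323a + 103b = 52.8.
Solving gives a = 0.05139, b = 0.35147.
Gradient magnitude |∇z| = √(a² + b²) = √(0.00264 + 0.12353) = 0.35521.
True dip = arctan(0.35521) = 19.56°, dipping toward S (azimuth ≈ 188°).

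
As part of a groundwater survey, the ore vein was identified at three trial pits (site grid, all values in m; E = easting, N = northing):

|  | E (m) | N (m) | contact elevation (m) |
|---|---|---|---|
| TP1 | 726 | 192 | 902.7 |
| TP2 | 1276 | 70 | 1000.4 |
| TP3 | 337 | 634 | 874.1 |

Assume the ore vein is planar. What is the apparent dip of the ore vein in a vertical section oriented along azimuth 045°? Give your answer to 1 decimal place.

Two edge vectors: TP1→TP2 = (550, -122, 97.7), TP1→TP3 = (-389, 442, -28.6).
Normal n = (TP1→TP2) × (TP1→TP3) = (-39694.2, -22275.3, 195642).
So ∂z/∂E = −n_x/n_z = 0.20289 and ∂z/∂N = −n_y/n_z = 0.11386.
Unit vector along 045° is (sin 45°, cos 45°) = (0.7071, 0.7071).
Slope in that direction = a·(0.7071) + b·(0.7071) = 0.22398.
Apparent dip = arctan|0.22398| = 12.6° (true dip is 13.1°, so apparent ≤ true as expected).

12.6°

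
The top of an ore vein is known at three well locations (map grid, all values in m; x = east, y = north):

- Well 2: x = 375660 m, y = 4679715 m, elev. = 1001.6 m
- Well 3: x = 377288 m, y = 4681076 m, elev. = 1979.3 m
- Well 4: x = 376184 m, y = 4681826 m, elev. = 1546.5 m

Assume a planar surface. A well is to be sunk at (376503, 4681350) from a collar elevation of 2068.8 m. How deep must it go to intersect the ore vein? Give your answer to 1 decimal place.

Let the plane be z = a·x + b·y + c.
Well 3−Well 2: 1628a + 1361b = 977.7;  Well 4−Well 2: 524a + 2111b = 544.9.
Solving gives a = 0.485512920, b = 0.137608351.
Then c = 1001.6 − a·375660 − b·4679715 = −825354.05.
At (376503, 4681350): z_contact = 182797.07 + 644192.86 − 825354.05 = 1635.88 m.
Depth below ground = 2068.8 − 1635.88 = 432.9 m.

432.9 m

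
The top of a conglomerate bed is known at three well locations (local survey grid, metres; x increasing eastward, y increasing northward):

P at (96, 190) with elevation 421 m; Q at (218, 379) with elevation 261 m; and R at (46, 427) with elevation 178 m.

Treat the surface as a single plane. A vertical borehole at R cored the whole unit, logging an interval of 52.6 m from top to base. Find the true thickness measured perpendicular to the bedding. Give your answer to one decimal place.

37.1 m

Let the plane be z = a·x + b·y + c.
Q−P: 122a + 189b = −160;  R−P: −50a + 237b = −243.
Solving gives a = 0.20871, b = −0.98128.
|∇z| = √(a²+b²) = 1.00323, so dip δ = arctan(1.00323) = 45.09°.
True thickness = vertical thickness × cos δ = 52.6 × cos 45.09° = 37.1 m.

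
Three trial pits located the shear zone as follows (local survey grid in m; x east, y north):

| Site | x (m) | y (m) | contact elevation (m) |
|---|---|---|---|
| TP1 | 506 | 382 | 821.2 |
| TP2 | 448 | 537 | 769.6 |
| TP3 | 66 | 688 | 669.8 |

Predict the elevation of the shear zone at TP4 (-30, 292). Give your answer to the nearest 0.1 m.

764.5 m

Two edge vectors: TP1→TP2 = (-58, 155, -51.6), TP1→TP3 = (-440, 306, -151.4).
Normal n = (TP1→TP2) × (TP1→TP3) = (-7677.4, 13922.8, 50452).
So ∂z/∂x = −n_x/n_z = 0.15217 and ∂z/∂y = −n_y/n_z = −0.27596.
Intercept c from TP1: 821.2 − 77.00 + 105.42 = 849.62.
At (-30, 292): z = −4.6 − 80.6 + 849.62 = 764.5 m.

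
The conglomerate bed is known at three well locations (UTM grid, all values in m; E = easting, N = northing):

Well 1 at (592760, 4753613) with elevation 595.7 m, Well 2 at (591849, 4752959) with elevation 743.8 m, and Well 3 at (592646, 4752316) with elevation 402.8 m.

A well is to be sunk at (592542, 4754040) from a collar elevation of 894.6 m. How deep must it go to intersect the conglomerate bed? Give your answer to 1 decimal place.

Let the plane be z = a·E + b·N + c.
Well 2−Well 1: −911a − 654b = 148.1;  Well 3−Well 1: −114a − 1297b = −192.9.
Solving gives a = −0.287478896, b = 0.173995832.
Then c = 595.7 − a·592760 − b·4753613 = −656107.16.
At (592542, 4754040): z_contact = −170343.32 + 827183.15 − 656107.16 = 732.67 m.
Depth below ground = 894.6 − 732.67 = 161.9 m.

161.9 m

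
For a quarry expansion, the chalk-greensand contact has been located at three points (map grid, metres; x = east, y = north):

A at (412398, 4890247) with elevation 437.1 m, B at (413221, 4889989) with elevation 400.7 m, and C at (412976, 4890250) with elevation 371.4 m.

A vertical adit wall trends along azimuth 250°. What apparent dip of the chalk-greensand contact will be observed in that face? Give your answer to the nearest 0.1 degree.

10.2°

Let the plane be z = a·x + b·y + c.
B−A: 823a − 258b = −36.4;  C−A: 578a + 3b = −65.7.
Solving gives a = −0.11254, b = −0.21790.
Unit vector along 250° is (sin 250°, cos 250°) = (-0.9397, -0.3420).
Slope in that direction = a·(-0.9397) + b·(-0.3420) = 0.18028.
Apparent dip = arctan|0.18028| = 10.2° (true dip is 13.8°, so apparent ≤ true as expected).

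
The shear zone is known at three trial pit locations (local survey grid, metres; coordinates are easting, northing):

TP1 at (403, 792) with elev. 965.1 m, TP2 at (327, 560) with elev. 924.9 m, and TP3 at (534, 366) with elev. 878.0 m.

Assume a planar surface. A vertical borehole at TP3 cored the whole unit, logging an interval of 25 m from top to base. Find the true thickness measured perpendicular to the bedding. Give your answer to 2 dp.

24.53 m

Two edge vectors: TP1→TP2 = (-76, -232, -40.2), TP1→TP3 = (131, -426, -87.1).
Normal n = (TP1→TP2) × (TP1→TP3) = (3082, -11885.8, 62768).
So ∂z/∂easting = −n_x/n_z = −0.04910 and ∂z/∂northing = −n_y/n_z = 0.18936.
|∇z| = √(a²+b²) = 0.19562, so dip δ = arctan(0.19562) = 11.07°.
True thickness = vertical thickness × cos δ = 25 × cos 11.07° = 24.53 m.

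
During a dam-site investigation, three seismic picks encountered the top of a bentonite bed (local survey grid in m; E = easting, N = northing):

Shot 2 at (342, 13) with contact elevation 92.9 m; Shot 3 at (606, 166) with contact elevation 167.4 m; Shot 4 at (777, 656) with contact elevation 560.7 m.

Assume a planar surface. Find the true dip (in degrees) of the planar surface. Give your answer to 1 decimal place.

Two edge vectors: Shot 2→Shot 3 = (264, 153, 74.5), Shot 2→Shot 4 = (435, 643, 467.8).
Normal n = (Shot 2→Shot 3) × (Shot 2→Shot 4) = (23669.9, -91091.7, 103197).
So ∂z/∂E = −n_x/n_z = −0.22937 and ∂z/∂N = −n_y/n_z = 0.88270.
Gradient magnitude |∇z| = √(a² + b²) = √(0.05261 + 0.77915) = 0.91201.
True dip = arctan(0.91201) = 42.4°, dipping toward SSE (azimuth ≈ 165°).

42.4°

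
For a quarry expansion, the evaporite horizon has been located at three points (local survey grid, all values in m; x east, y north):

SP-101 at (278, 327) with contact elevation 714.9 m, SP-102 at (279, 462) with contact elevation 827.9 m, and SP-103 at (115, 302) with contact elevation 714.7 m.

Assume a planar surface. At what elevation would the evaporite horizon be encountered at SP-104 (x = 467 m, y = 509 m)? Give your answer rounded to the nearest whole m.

843 m

Two edge vectors: SP-101→SP-102 = (1, 135, 113), SP-101→SP-103 = (-163, -25, -0.2).
Normal n = (SP-101→SP-102) × (SP-101→SP-103) = (2798, -18418.8, 21980).
So ∂z/∂x = −n_x/n_z = −0.12730 and ∂z/∂y = −n_y/n_z = 0.83798.
Intercept c from SP-101: 714.9 + 35.39 − 274.02 = 476.27.
At (467, 509): z = −59.4 + 426.5 + 476.27 = 843.4 m.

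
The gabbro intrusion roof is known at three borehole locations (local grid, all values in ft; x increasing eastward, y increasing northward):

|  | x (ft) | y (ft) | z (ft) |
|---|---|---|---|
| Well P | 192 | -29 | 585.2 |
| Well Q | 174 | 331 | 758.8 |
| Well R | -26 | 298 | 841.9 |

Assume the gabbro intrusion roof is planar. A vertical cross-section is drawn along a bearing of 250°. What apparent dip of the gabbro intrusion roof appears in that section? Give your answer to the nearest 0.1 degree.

17.0°

Let the plane be z = a·x + b·y + c.
Well Q−Well P: −18a + 360b = 173.6;  Well R−Well P: −218a + 327b = 256.7.
Solving gives a = −0.49102, b = 0.45767.
Unit vector along 250° is (sin 250°, cos 250°) = (-0.9397, -0.3420).
Slope in that direction = a·(-0.9397) + b·(-0.3420) = 0.30487.
Apparent dip = arctan|0.30487| = 17.0° (true dip is 33.9°, so apparent ≤ true as expected).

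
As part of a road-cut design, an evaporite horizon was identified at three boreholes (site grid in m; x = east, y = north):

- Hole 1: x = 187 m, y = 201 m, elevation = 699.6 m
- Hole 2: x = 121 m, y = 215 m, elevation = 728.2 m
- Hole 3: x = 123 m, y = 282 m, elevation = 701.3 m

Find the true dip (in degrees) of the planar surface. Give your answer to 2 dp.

Two edge vectors: Hole 1→Hole 2 = (-66, 14, 28.6), Hole 1→Hole 3 = (-64, 81, 1.7).
Normal n = (Hole 1→Hole 2) × (Hole 1→Hole 3) = (-2292.8, -1718.2, -4450).
So ∂z/∂x = −n_x/n_z = −0.51524 and ∂z/∂y = −n_y/n_z = −0.38611.
Gradient magnitude |∇z| = √(a² + b²) = √(0.26547 + 0.14908) = 0.64386.
True dip = arctan(0.64386) = 32.78°, dipping toward NE (azimuth ≈ 053°).

32.78°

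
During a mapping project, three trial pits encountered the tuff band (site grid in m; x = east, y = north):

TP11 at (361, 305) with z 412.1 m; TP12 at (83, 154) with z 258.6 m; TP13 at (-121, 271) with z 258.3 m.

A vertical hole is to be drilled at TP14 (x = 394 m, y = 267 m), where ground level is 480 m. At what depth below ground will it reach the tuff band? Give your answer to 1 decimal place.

Let the plane be z = a·x + b·y + c.
TP12−TP11: −278a − 151b = −153.5;  TP13−TP11: −482a − 34b = −153.8.
Solving gives a = 0.28430, b = 0.49314.
Then c = 412.1 − a·361 − b·305 = 159.06.
At (394, 267): z_contact = 112.01 + 131.67 + 159.06 = 402.74 m.
Depth below ground = 480 − 402.74 = 77.3 m.

77.3 m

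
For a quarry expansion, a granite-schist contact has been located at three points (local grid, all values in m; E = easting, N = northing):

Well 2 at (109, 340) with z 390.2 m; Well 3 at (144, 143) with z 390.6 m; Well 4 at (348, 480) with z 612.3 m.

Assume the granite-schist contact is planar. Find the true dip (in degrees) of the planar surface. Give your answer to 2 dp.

Two edge vectors: Well 2→Well 3 = (35, -197, 0.4), Well 2→Well 4 = (239, 140, 222.1).
Normal n = (Well 2→Well 3) × (Well 2→Well 4) = (-43809.7, -7677.9, 51983).
So ∂z/∂E = −n_x/n_z = 0.84277 and ∂z/∂N = −n_y/n_z = 0.14770.
Gradient magnitude |∇z| = √(a² + b²) = √(0.71026 + 0.02182) = 0.85561.
True dip = arctan(0.85561) = 40.55°, dipping toward W (azimuth ≈ 260°).

40.55°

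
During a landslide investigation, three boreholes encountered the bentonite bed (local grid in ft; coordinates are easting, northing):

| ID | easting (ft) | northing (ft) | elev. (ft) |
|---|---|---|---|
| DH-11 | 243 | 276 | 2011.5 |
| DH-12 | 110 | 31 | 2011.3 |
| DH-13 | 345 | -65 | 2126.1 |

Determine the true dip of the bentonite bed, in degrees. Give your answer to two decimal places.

Let the plane be z = a·easting + b·northing + c.
DH-12−DH-11: −133a − 245b = −0.2;  DH-13−DH-11: 102a − 341b = 114.6.
Solving gives a = 0.40011, b = −0.21639.
Gradient magnitude |∇z| = √(a² + b²) = √(0.16009 + 0.04682) = 0.45488.
True dip = arctan(0.45488) = 24.46°, dipping toward WNW (azimuth ≈ 298°).

24.46°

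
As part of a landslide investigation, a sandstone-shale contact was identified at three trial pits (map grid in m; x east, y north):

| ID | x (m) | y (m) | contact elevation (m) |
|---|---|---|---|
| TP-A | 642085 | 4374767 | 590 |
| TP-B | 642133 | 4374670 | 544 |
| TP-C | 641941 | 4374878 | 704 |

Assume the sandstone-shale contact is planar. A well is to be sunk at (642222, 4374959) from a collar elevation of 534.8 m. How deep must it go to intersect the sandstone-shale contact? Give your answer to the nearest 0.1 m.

Let the plane be z = a·x + b·y + c.
TP-B−TP-A: 48a − 97b = −46;  TP-C−TP-A: −144a + 111b = 114.
Solving gives a = −0.688888889, b = 0.133333333.
Then c = 590 − a·642085 − b·4374767 = −140387.04.
At (642222, 4374959): z_contact = −442419.60 + 583327.87 − 140387.04 = 521.22 m.
Depth below ground = 534.8 − 521.22 = 13.6 m.

13.6 m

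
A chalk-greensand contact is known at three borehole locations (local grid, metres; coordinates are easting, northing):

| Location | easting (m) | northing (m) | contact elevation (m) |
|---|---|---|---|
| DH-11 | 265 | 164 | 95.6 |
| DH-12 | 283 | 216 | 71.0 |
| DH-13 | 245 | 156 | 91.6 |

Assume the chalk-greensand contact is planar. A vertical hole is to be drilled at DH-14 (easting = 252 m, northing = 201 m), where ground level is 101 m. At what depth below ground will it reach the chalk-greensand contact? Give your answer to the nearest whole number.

Two edge vectors: DH-11→DH-12 = (18, 52, -24.6), DH-11→DH-13 = (-20, -8, -4).
Normal n = (DH-11→DH-12) × (DH-11→DH-13) = (-404.8, 564, 896).
So ∂z/∂easting = −n_x/n_z = 0.45179 and ∂z/∂northing = −n_y/n_z = −0.62946.
Intercept c from DH-11: 95.6 − 119.72 + 103.23 = 79.11.
At (252, 201): z_contact = 113.8 − 126.5 + 79.11 = 66.4 m.
Depth below ground = 101 − 66.4 = 35 m.

35 m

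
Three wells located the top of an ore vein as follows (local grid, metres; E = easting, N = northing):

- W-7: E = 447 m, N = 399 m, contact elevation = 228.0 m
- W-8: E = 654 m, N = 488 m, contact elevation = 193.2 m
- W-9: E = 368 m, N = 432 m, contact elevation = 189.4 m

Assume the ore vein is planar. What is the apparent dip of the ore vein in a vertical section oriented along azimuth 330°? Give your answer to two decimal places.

Two edge vectors: W-7→W-8 = (207, 89, -34.8), W-7→W-9 = (-79, 33, -38.6).
Normal n = (W-7→W-8) × (W-7→W-9) = (-2287, 10739.4, 13862).
So ∂z/∂E = −n_x/n_z = 0.16498 and ∂z/∂N = −n_y/n_z = −0.77474.
Unit vector along 330° is (sin 330°, cos 330°) = (-0.5000, 0.8660).
Slope in that direction = a·(-0.5000) + b·(0.8660) = −0.75343.
Apparent dip = arctan|0.75343| = 37.00° (true dip is 38.4°, so apparent ≤ true as expected).

37.00°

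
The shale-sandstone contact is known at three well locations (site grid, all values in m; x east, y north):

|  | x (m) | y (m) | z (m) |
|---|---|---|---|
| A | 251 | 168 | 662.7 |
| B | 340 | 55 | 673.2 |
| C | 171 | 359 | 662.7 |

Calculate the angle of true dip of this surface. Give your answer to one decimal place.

Let the plane be z = a·x + b·y + c.
B−A: 89a − 113b = 10.5;  C−A: −80a + 191b = 0.
Solving gives a = 0.25198, b = 0.10554.
Gradient magnitude |∇z| = √(a² + b²) = √(0.06349 + 0.01114) = 0.27319.
True dip = arctan(0.27319) = 15.3°, dipping toward WSW (azimuth ≈ 247°).

15.3°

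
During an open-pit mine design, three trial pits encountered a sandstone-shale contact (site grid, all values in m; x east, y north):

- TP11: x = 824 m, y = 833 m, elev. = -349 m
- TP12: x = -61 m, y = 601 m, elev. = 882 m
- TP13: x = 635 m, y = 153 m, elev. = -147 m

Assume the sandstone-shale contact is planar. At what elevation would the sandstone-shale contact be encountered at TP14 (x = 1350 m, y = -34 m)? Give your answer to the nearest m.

Two edge vectors: TP11→TP12 = (-885, -232, 1231), TP11→TP13 = (-189, -680, 202).
Normal n = (TP11→TP12) × (TP11→TP13) = (790216, -53889, 557952).
So ∂z/∂x = −n_x/n_z = −1.41628 and ∂z/∂y = −n_y/n_z = 0.09658.
Intercept c from TP11: -349 + 1167.01 − 80.45 = 737.56.
At (1350, -34): z = −1912.0 − 3.3 + 737.56 = -1177.7 m.

-1178 m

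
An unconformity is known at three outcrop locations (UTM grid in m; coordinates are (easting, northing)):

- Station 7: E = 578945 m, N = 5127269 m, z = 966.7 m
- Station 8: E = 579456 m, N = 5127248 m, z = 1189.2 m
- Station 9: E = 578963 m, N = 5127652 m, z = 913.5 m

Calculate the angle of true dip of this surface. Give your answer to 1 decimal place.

24.6°

Two edge vectors: Station 7→Station 8 = (511, -21, 222.5), Station 7→Station 9 = (18, 383, -53.2).
Normal n = (Station 7→Station 8) × (Station 7→Station 9) = (-84100.3, 31190.2, 196091).
So ∂z/∂E = −n_x/n_z = 0.42888 and ∂z/∂N = −n_y/n_z = −0.15906.
Gradient magnitude |∇z| = √(a² + b²) = √(0.18394 + 0.02530) = 0.45743.
True dip = arctan(0.45743) = 24.6°, dipping toward WNW (azimuth ≈ 290°).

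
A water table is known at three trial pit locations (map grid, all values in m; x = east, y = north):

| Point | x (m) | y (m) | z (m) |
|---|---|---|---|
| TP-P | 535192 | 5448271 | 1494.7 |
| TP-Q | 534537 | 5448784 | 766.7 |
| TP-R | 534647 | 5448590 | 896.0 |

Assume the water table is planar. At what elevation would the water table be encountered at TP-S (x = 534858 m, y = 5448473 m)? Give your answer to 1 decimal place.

Two edge vectors: TP-P→TP-Q = (-655, 513, -728), TP-P→TP-R = (-545, 319, -598.7).
Normal n = (TP-P→TP-Q) × (TP-P→TP-R) = (-74901.1, 4611.5, 70640).
So ∂z/∂x = −n_x/n_z = 1.060321348 and ∂z/∂y = −n_y/n_z = −0.065281710.
Intercept c from TP-P: 1494.7 − 567475.50 + 355672.45 = −210308.35.
At (534858, 5448473): z = 567121.4 − 355685.6 − 210308.35 = 1127.4 m.

1127.4 m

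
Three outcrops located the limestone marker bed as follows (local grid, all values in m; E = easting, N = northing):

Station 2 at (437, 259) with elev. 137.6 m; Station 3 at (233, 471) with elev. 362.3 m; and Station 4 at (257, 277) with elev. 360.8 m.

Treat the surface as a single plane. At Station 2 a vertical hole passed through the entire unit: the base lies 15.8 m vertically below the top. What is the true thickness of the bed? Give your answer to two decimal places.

Let the plane be z = a·E + b·N + c.
Station 3−Station 2: −204a + 212b = 224.7;  Station 4−Station 2: −180a + 18b = 223.2.
Solving gives a = −1.25475, b = −0.14749.
|∇z| = √(a²+b²) = 1.26339, so dip δ = arctan(1.26339) = 51.64°.
True thickness = vertical thickness × cos δ = 15.8 × cos 51.64° = 9.81 m.

9.81 m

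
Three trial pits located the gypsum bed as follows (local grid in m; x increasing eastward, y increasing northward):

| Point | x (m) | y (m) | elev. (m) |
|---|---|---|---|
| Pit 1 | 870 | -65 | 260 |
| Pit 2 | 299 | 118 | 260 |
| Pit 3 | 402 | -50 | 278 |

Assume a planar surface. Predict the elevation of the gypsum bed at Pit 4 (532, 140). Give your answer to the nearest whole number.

247 m

Two edge vectors: Pit 1→Pit 2 = (-571, 183, 0), Pit 1→Pit 3 = (-468, 15, 18).
Normal n = (Pit 1→Pit 2) × (Pit 1→Pit 3) = (3294, 10278, 77079).
So ∂z/∂x = −n_x/n_z = −0.04274 and ∂z/∂y = −n_y/n_z = −0.13334.
Intercept c from Pit 1: 260 + 37.18 − 8.67 = 288.51.
At (532, 140): z = −22.7 − 18.7 + 288.51 = 247.1 m.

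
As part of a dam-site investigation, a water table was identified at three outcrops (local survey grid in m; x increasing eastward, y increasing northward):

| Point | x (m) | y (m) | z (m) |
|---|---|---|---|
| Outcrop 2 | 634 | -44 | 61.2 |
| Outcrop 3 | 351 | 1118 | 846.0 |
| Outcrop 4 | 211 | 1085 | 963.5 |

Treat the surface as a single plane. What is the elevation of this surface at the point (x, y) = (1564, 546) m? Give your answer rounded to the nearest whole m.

-554 m

Let the plane be z = a·x + b·y + c.
Outcrop 3−Outcrop 2: −283a + 1162b = 784.8;  Outcrop 4−Outcrop 2: −423a + 1129b = 902.3.
Solving gives a = −0.94428, b = 0.44541.
Then c = 61.2 − a·634 − b·-44 = 679.47.
At (1564, 546): z = −1476.8 + 243.2 + 679.47 = -554.2 m.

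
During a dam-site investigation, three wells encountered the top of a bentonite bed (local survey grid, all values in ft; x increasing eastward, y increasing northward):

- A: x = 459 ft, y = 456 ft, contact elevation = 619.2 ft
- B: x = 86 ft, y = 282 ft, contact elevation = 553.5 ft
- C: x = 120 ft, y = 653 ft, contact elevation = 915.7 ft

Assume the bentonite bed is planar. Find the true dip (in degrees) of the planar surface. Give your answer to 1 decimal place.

46.2°

Two edge vectors: A→B = (-373, -174, -65.7), A→C = (-339, 197, 296.5).
Normal n = (A→B) × (A→C) = (-38648.1, 132866.8, -132467).
So ∂z/∂x = −n_x/n_z = −0.29176 and ∂z/∂y = −n_y/n_z = 1.00302.
Gradient magnitude |∇z| = √(a² + b²) = √(0.08512 + 1.00605) = 1.04459.
True dip = arctan(1.04459) = 46.2°, dipping toward SSE (azimuth ≈ 164°).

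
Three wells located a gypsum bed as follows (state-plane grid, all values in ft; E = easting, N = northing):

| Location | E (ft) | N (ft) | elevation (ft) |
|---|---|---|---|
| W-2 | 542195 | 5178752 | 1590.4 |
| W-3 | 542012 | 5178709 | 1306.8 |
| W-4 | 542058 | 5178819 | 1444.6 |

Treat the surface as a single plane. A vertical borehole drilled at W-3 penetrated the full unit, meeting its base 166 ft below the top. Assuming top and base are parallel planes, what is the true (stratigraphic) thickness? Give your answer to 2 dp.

Two edge vectors: W-2→W-3 = (-183, -43, -283.6), W-2→W-4 = (-137, 67, -145.8).
Normal n = (W-2→W-3) × (W-2→W-4) = (25270.6, 12171.8, -18152).
So ∂z/∂E = −n_x/n_z = 1.39217 and ∂z/∂N = −n_y/n_z = 0.67055.
|∇z| = √(a²+b²) = 1.54524, so dip δ = arctan(1.54524) = 57.09°.
True thickness = vertical thickness × cos δ = 166 × cos 57.09° = 90.19 ft.

90.19 ft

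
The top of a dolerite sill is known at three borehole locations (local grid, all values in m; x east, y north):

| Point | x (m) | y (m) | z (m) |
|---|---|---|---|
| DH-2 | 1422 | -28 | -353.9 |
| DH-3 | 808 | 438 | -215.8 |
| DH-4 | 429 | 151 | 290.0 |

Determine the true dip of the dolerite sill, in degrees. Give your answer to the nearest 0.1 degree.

Two edge vectors: DH-2→DH-3 = (-614, 466, 138.1), DH-2→DH-4 = (-993, 179, 643.9).
Normal n = (DH-2→DH-3) × (DH-2→DH-4) = (275337.5, 258221.3, 352832).
So ∂z/∂x = −n_x/n_z = −0.78036 and ∂z/∂y = −n_y/n_z = −0.73185.
Gradient magnitude |∇z| = √(a² + b²) = √(0.60897 + 0.53561) = 1.06985.
True dip = arctan(1.06985) = 46.9°, dipping toward NE (azimuth ≈ 047°).

46.9°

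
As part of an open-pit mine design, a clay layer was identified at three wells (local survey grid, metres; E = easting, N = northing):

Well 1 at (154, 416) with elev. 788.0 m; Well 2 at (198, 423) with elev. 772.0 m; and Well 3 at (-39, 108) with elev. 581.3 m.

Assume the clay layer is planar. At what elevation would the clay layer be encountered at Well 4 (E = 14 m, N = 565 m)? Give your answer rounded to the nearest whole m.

1010 m

Two edge vectors: Well 1→Well 2 = (44, 7, -16), Well 1→Well 3 = (-193, -308, -206.7).
Normal n = (Well 1→Well 2) × (Well 1→Well 3) = (-6374.9, 12182.8, -12201).
So ∂z/∂E = −n_x/n_z = −0.52249 and ∂z/∂N = −n_y/n_z = 0.99851.
Intercept c from Well 1: 788 + 80.46 − 415.38 = 453.08.
At (14, 565): z = −7.3 + 564.2 + 453.08 = 1009.9 m.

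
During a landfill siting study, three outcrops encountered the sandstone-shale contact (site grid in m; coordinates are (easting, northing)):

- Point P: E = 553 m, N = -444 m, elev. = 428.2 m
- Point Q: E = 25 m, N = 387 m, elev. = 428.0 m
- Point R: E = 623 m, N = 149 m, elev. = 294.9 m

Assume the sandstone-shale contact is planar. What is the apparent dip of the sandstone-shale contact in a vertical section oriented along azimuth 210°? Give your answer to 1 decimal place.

Let the plane be z = a·E + b·N + c.
Point Q−Point P: −528a + 831b = −0.2;  Point R−Point P: 70a + 593b = −133.3.
Solving gives a = −0.29804, b = −0.18961.
Unit vector along 210° is (sin 210°, cos 210°) = (-0.5000, -0.8660).
Slope in that direction = a·(-0.5000) + b·(-0.8660) = 0.31322.
Apparent dip = arctan|0.31322| = 17.4° (true dip is 19.5°, so apparent ≤ true as expected).

17.4°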